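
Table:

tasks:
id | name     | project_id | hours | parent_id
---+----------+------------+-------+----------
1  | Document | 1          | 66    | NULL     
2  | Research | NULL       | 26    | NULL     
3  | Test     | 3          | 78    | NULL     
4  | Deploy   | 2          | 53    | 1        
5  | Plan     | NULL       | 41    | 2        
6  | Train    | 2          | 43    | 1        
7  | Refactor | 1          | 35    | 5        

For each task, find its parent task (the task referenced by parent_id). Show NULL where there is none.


This is a self-join: tasks is joined to a second copy of itself, matching each row's parent_id to another row's id. Use LEFT JOIN so rows with parent_id=NULL are kept.
  - task 1 (Document): parent_id=NULL -> NULL
  - task 2 (Research): parent_id=NULL -> NULL
  - task 3 (Test): parent_id=NULL -> NULL
  - task 4 (Deploy): parent_id=1 -> Document
  - task 5 (Plan): parent_id=2 -> Research
  - task 6 (Train): parent_id=1 -> Document
  - task 7 (Refactor): parent_id=5 -> Plan

SQL:
SELECT a.name AS item, b.name AS parent
FROM tasks a
LEFT JOIN tasks b ON a.parent_id = b.id

Result:
item     | parent  
---------+---------
Document | NULL    
Research | NULL    
Test     | NULL    
Deploy   | Document
Plan     | Research
Train    | Document
Refactor | Plan    


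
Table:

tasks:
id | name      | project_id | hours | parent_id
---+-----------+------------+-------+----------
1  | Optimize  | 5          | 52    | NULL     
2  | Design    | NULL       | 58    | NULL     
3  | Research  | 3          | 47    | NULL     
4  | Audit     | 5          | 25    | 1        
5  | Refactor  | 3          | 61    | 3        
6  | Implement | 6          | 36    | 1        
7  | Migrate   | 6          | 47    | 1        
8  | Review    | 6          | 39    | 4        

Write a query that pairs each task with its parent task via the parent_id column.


This is a self-join: tasks is joined to a second copy of itself, matching each row's parent_id to another row's id. Use LEFT JOIN so rows with parent_id=NULL are kept.
  - task 1 (Optimize): parent_id=NULL -> NULL
  - task 2 (Design): parent_id=NULL -> NULL
  - task 3 (Research): parent_id=NULL -> NULL
  - task 4 (Audit): parent_id=1 -> Optimize
  - task 5 (Refactor): parent_id=3 -> Research
  - task 6 (Implement): parent_id=1 -> Optimize
  - task 7 (Migrate): parent_id=1 -> Optimize
  - task 8 (Review): parent_id=4 -> Audit

SQL:
SELECT a.name AS item, b.name AS parent
FROM tasks a
LEFT JOIN tasks b ON a.parent_id = b.id

Result:
item      | parent  
----------+---------
Optimize  | NULL    
Design    | NULL    
Research  | NULL    
Audit     | Optimize
Refactor  | Research
Implement | Optimize
Migrate   | Optimize
Review    | Audit   


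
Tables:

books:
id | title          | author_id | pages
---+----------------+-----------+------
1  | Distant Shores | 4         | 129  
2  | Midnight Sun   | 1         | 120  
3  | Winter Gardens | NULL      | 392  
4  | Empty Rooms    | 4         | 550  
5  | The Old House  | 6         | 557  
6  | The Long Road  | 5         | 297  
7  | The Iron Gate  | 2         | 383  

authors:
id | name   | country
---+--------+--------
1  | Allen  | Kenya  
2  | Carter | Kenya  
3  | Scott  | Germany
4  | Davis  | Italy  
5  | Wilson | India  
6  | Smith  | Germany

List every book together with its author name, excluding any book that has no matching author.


INNER JOIN keeps only books rows whose author_id matches an id in authors. Walk through each book:
  - book 1 (Distant Shores): author_id=4 -> matches Davis
  - book 2 (Midnight Sun): author_id=1 -> matches Allen
  - book 3 (Winter Gardens): author_id=NULL, no match -> dropped
  - book 4 (Empty Rooms): author_id=4 -> matches Davis
  - book 5 (The Old House): author_id=6 -> matches Smith
  - book 6 (The Long Road): author_id=5 -> matches Wilson
  - book 7 (The Iron Gate): author_id=2 -> matches Carter
So 1 of 7 rows is dropped.

SQL:
SELECT a.title, b.name AS author
FROM books a
INNER JOIN authors b ON a.author_id = b.id

Result:
title          | author
---------------+-------
Distant Shores | Davis 
Midnight Sun   | Allen 
Empty Rooms    | Davis 
The Old House  | Smith 
The Long Road  | Wilson
The Iron Gate  | Carter


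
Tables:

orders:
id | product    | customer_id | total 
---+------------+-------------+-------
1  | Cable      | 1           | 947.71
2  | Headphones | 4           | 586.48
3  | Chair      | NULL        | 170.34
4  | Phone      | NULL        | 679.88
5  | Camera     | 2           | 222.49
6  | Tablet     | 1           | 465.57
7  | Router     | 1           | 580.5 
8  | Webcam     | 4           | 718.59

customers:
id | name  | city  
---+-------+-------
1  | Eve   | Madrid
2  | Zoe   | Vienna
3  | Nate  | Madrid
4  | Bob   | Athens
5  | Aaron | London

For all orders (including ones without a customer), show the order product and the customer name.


LEFT JOIN keeps every row from orders (the left table); where customer_id has no match in customers, the customer columns become NULL. Walk through each order:
  - order 1 (Cable): customer_id=1 -> matches Eve
  - order 2 (Headphones): customer_id=4 -> matches Bob
  - order 3 (Chair): customer_id=NULL, no match -> kept with NULL
  - order 4 (Phone): customer_id=NULL, no match -> kept with NULL
  - order 5 (Camera): customer_id=2 -> matches Zoe
  - order 6 (Tablet): customer_id=1 -> matches Eve
  - order 7 (Router): customer_id=1 -> matches Eve
  - order 8 (Webcam): customer_id=4 -> matches Bob
All 8 rows appear; 2 have NULL customer.

SQL:
SELECT a.product, b.name AS customer
FROM orders a
LEFT JOIN customers b ON a.customer_id = b.id

Result:
product    | customer
-----------+---------
Cable      | Eve     
Headphones | Bob     
Chair      | NULL    
Phone      | NULL    
Camera     | Zoe     
Tablet     | Eve     
Router     | Eve     
Webcam     | Bob     


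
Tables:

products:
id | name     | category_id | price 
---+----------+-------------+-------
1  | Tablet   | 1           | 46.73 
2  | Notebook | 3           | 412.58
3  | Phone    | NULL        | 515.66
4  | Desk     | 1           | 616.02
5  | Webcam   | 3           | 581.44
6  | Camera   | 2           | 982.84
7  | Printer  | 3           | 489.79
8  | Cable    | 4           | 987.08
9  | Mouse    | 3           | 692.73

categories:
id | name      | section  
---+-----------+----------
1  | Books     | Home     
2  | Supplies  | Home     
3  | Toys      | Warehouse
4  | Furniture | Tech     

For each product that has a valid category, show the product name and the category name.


INNER JOIN keeps only products rows whose category_id matches an id in categories. Walk through each product:
  - product 1 (Tablet): category_id=1 -> matches Books
  - product 2 (Notebook): category_id=3 -> matches Toys
  - product 3 (Phone): category_id=NULL, no match -> dropped
  - product 4 (Desk): category_id=1 -> matches Books
  - product 5 (Webcam): category_id=3 -> matches Toys
  - product 6 (Camera): category_id=2 -> matches Supplies
  - product 7 (Printer): category_id=3 -> matches Toys
  - product 8 (Cable): category_id=4 -> matches Furniture
  - product 9 (Mouse): category_id=3 -> matches Toys
So 1 of 9 rows is dropped.

SQL:
SELECT a.name, b.name AS category
FROM products a
INNER JOIN categories b ON a.category_id = b.id

Result:
name     | category 
---------+----------
Tablet   | Books    
Notebook | Toys     
Desk     | Books    
Webcam   | Toys     
Camera   | Supplies 
Printer  | Toys     
Cable    | Furniture
Mouse    | Toys     


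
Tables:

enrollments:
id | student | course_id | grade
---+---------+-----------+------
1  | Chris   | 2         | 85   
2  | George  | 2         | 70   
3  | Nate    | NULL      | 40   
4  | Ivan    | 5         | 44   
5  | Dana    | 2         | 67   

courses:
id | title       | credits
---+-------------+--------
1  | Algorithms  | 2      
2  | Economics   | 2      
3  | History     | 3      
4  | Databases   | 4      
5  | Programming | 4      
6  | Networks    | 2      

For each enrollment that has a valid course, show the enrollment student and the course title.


INNER JOIN keeps only enrollments rows whose course_id matches an id in courses. Walk through each enrollment:
  - enrollment 1 (Chris): course_id=2 -> matches Economics
  - enrollment 2 (George): course_id=2 -> matches Economics
  - enrollment 3 (Nate): course_id=NULL, no match -> dropped
  - enrollment 4 (Ivan): course_id=5 -> matches Programming
  - enrollment 5 (Dana): course_id=2 -> matches Economics
So 1 of 5 rows is dropped.

SQL:
SELECT a.student, b.title AS course
FROM enrollments a
INNER JOIN courses b ON a.course_id = b.id

Result:
student | course     
--------+------------
Chris   | Economics  
George  | Economics  
Ivan    | Programming
Dana    | Economics  


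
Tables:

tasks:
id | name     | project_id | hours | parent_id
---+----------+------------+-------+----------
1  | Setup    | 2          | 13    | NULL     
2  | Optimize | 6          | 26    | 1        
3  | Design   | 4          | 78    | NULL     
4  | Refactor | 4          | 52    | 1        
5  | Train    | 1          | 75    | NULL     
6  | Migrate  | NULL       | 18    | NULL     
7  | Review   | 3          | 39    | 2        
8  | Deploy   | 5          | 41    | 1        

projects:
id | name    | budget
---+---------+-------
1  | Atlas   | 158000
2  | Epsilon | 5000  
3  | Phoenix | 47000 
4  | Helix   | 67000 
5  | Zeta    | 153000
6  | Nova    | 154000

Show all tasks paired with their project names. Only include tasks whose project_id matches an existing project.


INNER JOIN keeps only tasks rows whose project_id matches an id in projects. Walk through each task:
  - task 1 (Setup): project_id=2 -> matches Epsilon
  - task 2 (Optimize): project_id=6 -> matches Nova
  - task 3 (Design): project_id=4 -> matches Helix
  - task 4 (Refactor): project_id=4 -> matches Helix
  - task 5 (Train): project_id=1 -> matches Atlas
  - task 6 (Migrate): project_id=NULL, no match -> dropped
  - task 7 (Review): project_id=3 -> matches Phoenix
  - task 8 (Deploy): project_id=5 -> matches Zeta
So 1 of 8 rows is dropped.

SQL:
SELECT a.name, b.name AS project
FROM tasks a
INNER JOIN projects b ON a.project_id = b.id

Result:
name     | project
---------+--------
Setup    | Epsilon
Optimize | Nova   
Design   | Helix  
Refactor | Helix  
Train    | Atlas  
Review   | Phoenix
Deploy   | Zeta   


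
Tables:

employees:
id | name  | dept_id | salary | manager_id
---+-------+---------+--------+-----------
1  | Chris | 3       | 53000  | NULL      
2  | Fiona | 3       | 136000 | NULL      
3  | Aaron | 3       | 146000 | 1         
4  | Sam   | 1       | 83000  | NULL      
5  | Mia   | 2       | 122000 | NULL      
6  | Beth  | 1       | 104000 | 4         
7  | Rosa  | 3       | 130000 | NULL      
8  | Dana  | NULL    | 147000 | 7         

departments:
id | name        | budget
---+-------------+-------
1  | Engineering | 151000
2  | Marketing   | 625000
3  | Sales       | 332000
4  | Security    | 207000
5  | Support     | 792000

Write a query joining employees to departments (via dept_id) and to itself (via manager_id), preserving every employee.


Two LEFT JOINs from the same base table employees: one to departments via dept_id, one to employees itself via manager_id. Both are LEFT so every employee is preserved.
Match against departments:
  - employee 1 (Chris): dept_id=3 -> matches Sales
  - employee 2 (Fiona): dept_id=3 -> matches Sales
  - employee 3 (Aaron): dept_id=3 -> matches Sales
  - employee 4 (Sam): dept_id=1 -> matches Engineering
  - employee 5 (Mia): dept_id=2 -> matches Marketing
  - employee 6 (Beth): dept_id=1 -> matches Engineering
  - employee 7 (Rosa): dept_id=3 -> matches Sales
  - employee 8 (Dana): dept_id=NULL, no match -> kept with NULL
Match against employees (self):
  - employee 1 (Chris): manager_id=NULL -> NULL
  - employee 2 (Fiona): manager_id=NULL -> NULL
  - employee 3 (Aaron): manager_id=1 -> Chris
  - employee 4 (Sam): manager_id=NULL -> NULL
  - employee 5 (Mia): manager_id=NULL -> NULL
  - employee 6 (Beth): manager_id=4 -> Sam
  - employee 7 (Rosa): manager_id=NULL -> NULL
  - employee 8 (Dana): manager_id=7 -> Rosa

SQL:
SELECT a.name, b.name AS department, c.name AS manager
FROM employees a
LEFT JOIN departments b ON a.dept_id = b.id
LEFT JOIN employees c ON a.manager_id = c.id

Result:
name  | department  | manager
------+-------------+--------
Chris | Sales       | NULL   
Fiona | Sales       | NULL   
Aaron | Sales       | Chris  
Sam   | Engineering | NULL   
Mia   | Marketing   | NULL   
Beth  | Engineering | Sam    
Rosa  | Sales       | NULL   
Dana  | NULL        | Rosa   


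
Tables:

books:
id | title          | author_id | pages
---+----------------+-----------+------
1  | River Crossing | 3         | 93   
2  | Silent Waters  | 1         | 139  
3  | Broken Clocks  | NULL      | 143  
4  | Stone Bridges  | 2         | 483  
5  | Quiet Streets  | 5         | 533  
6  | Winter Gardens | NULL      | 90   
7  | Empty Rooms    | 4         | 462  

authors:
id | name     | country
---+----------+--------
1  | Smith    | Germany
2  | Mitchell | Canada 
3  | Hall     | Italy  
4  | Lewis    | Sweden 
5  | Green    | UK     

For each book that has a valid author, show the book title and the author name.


INNER JOIN keeps only books rows whose author_id matches an id in authors. Walk through each book:
  - book 1 (River Crossing): author_id=3 -> matches Hall
  - book 2 (Silent Waters): author_id=1 -> matches Smith
  - book 3 (Broken Clocks): author_id=NULL, no match -> dropped
  - book 4 (Stone Bridges): author_id=2 -> matches Mitchell
  - book 5 (Quiet Streets): author_id=5 -> matches Green
  - book 6 (Winter Gardens): author_id=NULL, no match -> dropped
  - book 7 (Empty Rooms): author_id=4 -> matches Lewis
So 2 of 7 rows are dropped.

SQL:
SELECT a.title, b.name AS author
FROM books a
INNER JOIN authors b ON a.author_id = b.id

Result:
title          | author  
---------------+---------
River Crossing | Hall    
Silent Waters  | Smith   
Stone Bridges  | Mitchell
Quiet Streets  | Green   
Empty Rooms    | Lewis   


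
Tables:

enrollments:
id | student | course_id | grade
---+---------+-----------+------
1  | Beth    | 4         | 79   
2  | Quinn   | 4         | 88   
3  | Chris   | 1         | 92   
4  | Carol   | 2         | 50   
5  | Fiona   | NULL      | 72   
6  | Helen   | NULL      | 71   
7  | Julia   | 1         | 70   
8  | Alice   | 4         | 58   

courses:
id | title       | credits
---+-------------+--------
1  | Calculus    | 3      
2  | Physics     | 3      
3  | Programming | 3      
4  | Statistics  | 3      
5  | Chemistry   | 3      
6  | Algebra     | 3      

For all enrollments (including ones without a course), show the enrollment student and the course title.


LEFT JOIN keeps every row from enrollments (the left table); where course_id has no match in courses, the course columns become NULL. Walk through each enrollment:
  - enrollment 1 (Beth): course_id=4 -> matches Statistics
  - enrollment 2 (Quinn): course_id=4 -> matches Statistics
  - enrollment 3 (Chris): course_id=1 -> matches Calculus
  - enrollment 4 (Carol): course_id=2 -> matches Physics
  - enrollment 5 (Fiona): course_id=NULL, no match -> kept with NULL
  - enrollment 6 (Helen): course_id=NULL, no match -> kept with NULL
  - enrollment 7 (Julia): course_id=1 -> matches Calculus
  - enrollment 8 (Alice): course_id=4 -> matches Statistics
All 8 rows appear; 2 have NULL course.

SQL:
SELECT a.student, b.title AS course
FROM enrollments a
LEFT JOIN courses b ON a.course_id = b.id

Result:
student | course    
--------+-----------
Beth    | Statistics
Quinn   | Statistics
Chris   | Calculus  
Carol   | Physics   
Fiona   | NULL      
Helen   | NULL      
Julia   | Calculus  
Alice   | Statistics


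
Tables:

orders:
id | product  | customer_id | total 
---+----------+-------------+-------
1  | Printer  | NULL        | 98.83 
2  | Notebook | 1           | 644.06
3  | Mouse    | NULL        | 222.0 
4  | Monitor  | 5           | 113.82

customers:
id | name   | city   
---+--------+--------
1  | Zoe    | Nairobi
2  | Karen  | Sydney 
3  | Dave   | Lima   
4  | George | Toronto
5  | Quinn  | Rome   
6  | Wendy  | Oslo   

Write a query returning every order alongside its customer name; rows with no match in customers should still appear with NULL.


LEFT JOIN keeps every row from orders (the left table); where customer_id has no match in customers, the customer columns become NULL. Walk through each order:
  - order 1 (Printer): customer_id=NULL, no match -> kept with NULL
  - order 2 (Notebook): customer_id=1 -> matches Zoe
  - order 3 (Mouse): customer_id=NULL, no match -> kept with NULL
  - order 4 (Monitor): customer_id=5 -> matches Quinn
All 4 rows appear; 2 have NULL customer.

SQL:
SELECT a.product, b.name AS customer
FROM orders a
LEFT JOIN customers b ON a.customer_id = b.id

Result:
product  | customer
---------+---------
Printer  | NULL    
Notebook | Zoe     
Mouse    | NULL    
Monitor  | Quinn   


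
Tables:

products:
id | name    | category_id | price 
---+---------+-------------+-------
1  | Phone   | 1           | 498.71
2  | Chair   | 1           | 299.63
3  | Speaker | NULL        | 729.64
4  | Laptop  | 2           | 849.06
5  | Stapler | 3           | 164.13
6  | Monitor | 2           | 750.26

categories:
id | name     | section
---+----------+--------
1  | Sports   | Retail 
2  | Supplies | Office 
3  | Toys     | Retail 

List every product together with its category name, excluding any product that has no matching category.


INNER JOIN keeps only products rows whose category_id matches an id in categories. Walk through each product:
  - product 1 (Phone): category_id=1 -> matches Sports
  - product 2 (Chair): category_id=1 -> matches Sports
  - product 3 (Speaker): category_id=NULL, no match -> dropped
  - product 4 (Laptop): category_id=2 -> matches Supplies
  - product 5 (Stapler): category_id=3 -> matches Toys
  - product 6 (Monitor): category_id=2 -> matches Supplies
So 1 of 6 rows is dropped.

SQL:
SELECT a.name, b.name AS category
FROM products a
INNER JOIN categories b ON a.category_id = b.id

Result:
name    | category
--------+---------
Phone   | Sports  
Chair   | Sports  
Laptop  | Supplies
Stapler | Toys    
Monitor | Supplies


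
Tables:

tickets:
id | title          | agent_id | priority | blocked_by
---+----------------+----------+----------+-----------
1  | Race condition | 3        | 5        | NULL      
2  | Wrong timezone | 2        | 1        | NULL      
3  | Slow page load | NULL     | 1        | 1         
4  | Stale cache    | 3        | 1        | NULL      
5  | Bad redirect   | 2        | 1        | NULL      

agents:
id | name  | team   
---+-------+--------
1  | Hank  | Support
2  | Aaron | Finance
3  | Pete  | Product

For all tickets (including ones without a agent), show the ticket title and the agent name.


LEFT JOIN keeps every row from tickets (the left table); where agent_id has no match in agents, the agent columns become NULL. Walk through each ticket:
  - ticket 1 (Race condition): agent_id=3 -> matches Pete
  - ticket 2 (Wrong timezone): agent_id=2 -> matches Aaron
  - ticket 3 (Slow page load): agent_id=NULL, no match -> kept with NULL
  - ticket 4 (Stale cache): agent_id=3 -> matches Pete
  - ticket 5 (Bad redirect): agent_id=2 -> matches Aaron
All 5 rows appear; 1 has NULL agent.

SQL:
SELECT a.title, b.name AS agent
FROM tickets a
LEFT JOIN agents b ON a.agent_id = b.id

Result:
title          | agent
---------------+------
Race condition | Pete 
Wrong timezone | Aaron
Slow page load | NULL 
Stale cache    | Pete 
Bad redirect   | Aaron


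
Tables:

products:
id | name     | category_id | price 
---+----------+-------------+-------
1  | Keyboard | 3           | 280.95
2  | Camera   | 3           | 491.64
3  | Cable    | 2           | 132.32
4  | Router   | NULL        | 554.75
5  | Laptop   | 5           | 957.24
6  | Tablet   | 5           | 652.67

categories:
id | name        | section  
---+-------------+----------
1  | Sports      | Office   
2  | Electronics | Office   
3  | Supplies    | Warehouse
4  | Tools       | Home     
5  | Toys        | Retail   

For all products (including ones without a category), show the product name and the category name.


LEFT JOIN keeps every row from products (the left table); where category_id has no match in categories, the category columns become NULL. Walk through each product:
  - product 1 (Keyboard): category_id=3 -> matches Supplies
  - product 2 (Camera): category_id=3 -> matches Supplies
  - product 3 (Cable): category_id=2 -> matches Electronics
  - product 4 (Router): category_id=NULL, no match -> kept with NULL
  - product 5 (Laptop): category_id=5 -> matches Toys
  - product 6 (Tablet): category_id=5 -> matches Toys
All 6 rows appear; 1 has NULL category.

SQL:
SELECT a.name, b.name AS category
FROM products a
LEFT JOIN categories b ON a.category_id = b.id

Result:
name     | category   
---------+------------
Keyboard | Supplies   
Camera   | Supplies   
Cable    | Electronics
Router   | NULL       
Laptop   | Toys       
Tablet   | Toys       


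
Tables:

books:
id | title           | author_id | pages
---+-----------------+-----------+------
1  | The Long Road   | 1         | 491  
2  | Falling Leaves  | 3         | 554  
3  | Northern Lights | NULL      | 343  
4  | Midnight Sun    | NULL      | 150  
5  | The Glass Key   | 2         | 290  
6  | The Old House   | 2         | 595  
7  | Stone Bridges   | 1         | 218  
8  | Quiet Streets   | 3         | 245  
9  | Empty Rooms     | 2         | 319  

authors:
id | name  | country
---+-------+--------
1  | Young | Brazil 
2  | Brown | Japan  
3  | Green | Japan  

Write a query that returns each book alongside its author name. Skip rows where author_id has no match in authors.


INNER JOIN keeps only books rows whose author_id matches an id in authors. Walk through each book:
  - book 1 (The Long Road): author_id=1 -> matches Young
  - book 2 (Falling Leaves): author_id=3 -> matches Green
  - book 3 (Northern Lights): author_id=NULL, no match -> dropped
  - book 4 (Midnight Sun): author_id=NULL, no match -> dropped
  - book 5 (The Glass Key): author_id=2 -> matches Brown
  - book 6 (The Old House): author_id=2 -> matches Brown
  - book 7 (Stone Bridges): author_id=1 -> matches Young
  - book 8 (Quiet Streets): author_id=3 -> matches Green
  - book 9 (Empty Rooms): author_id=2 -> matches Brown
So 2 of 9 rows are dropped.

SQL:
SELECT a.title, b.name AS author
FROM books a
INNER JOIN authors b ON a.author_id = b.id

Result:
title          | author
---------------+-------
The Long Road  | Young 
Falling Leaves | Green 
The Glass Key  | Brown 
The Old House  | Brown 
Stone Bridges  | Young 
Quiet Streets  | Green 
Empty Rooms    | Brown 


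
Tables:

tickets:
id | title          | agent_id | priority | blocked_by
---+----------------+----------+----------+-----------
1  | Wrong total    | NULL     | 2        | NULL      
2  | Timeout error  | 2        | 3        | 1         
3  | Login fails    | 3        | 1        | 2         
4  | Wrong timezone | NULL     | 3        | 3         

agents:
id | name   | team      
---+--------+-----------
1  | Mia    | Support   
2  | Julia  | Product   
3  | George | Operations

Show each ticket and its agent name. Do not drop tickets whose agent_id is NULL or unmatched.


LEFT JOIN keeps every row from tickets (the left table); where agent_id has no match in agents, the agent columns become NULL. Walk through each ticket:
  - ticket 1 (Wrong total): agent_id=NULL, no match -> kept with NULL
  - ticket 2 (Timeout error): agent_id=2 -> matches Julia
  - ticket 3 (Login fails): agent_id=3 -> matches George
  - ticket 4 (Wrong timezone): agent_id=NULL, no match -> kept with NULL
All 4 rows appear; 2 have NULL agent.

SQL:
SELECT a.title, b.name AS agent
FROM tickets a
LEFT JOIN agents b ON a.agent_id = b.id

Result:
title          | agent 
---------------+-------
Wrong total    | NULL  
Timeout error  | Julia 
Login fails    | George
Wrong timezone | NULL  


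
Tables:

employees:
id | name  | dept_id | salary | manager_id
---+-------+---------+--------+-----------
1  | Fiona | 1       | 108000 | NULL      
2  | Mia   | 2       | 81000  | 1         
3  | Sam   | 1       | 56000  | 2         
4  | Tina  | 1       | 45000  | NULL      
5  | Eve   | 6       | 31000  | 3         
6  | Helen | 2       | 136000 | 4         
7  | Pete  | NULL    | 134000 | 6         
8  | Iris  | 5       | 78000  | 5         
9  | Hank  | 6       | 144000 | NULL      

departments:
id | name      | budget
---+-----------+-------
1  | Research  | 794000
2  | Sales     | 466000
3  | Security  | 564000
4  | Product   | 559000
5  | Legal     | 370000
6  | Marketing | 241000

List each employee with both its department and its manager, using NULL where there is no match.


Two LEFT JOINs from the same base table employees: one to departments via dept_id, one to employees itself via manager_id. Both are LEFT so every employee is preserved.
Match against departments:
  - employee 1 (Fiona): dept_id=1 -> matches Research
  - employee 2 (Mia): dept_id=2 -> matches Sales
  - employee 3 (Sam): dept_id=1 -> matches Research
  - employee 4 (Tina): dept_id=1 -> matches Research
  - employee 5 (Eve): dept_id=6 -> matches Marketing
  - employee 6 (Helen): dept_id=2 -> matches Sales
  - employee 7 (Pete): dept_id=NULL, no match -> kept with NULL
  - employee 8 (Iris): dept_id=5 -> matches Legal
  - employee 9 (Hank): dept_id=6 -> matches Marketing
Match against employees (self):
  - employee 1 (Fiona): manager_id=NULL -> NULL
  - employee 2 (Mia): manager_id=1 -> Fiona
  - employee 3 (Sam): manager_id=2 -> Mia
  - employee 4 (Tina): manager_id=NULL -> NULL
  - employee 5 (Eve): manager_id=3 -> Sam
  - employee 6 (Helen): manager_id=4 -> Tina
  - employee 7 (Pete): manager_id=6 -> Helen
  - employee 8 (Iris): manager_id=5 -> Eve
  - employee 9 (Hank): manager_id=NULL -> NULL

SQL:
SELECT a.name, b.name AS department, c.name AS manager
FROM employees a
LEFT JOIN departments b ON a.dept_id = b.id
LEFT JOIN employees c ON a.manager_id = c.id

Result:
name  | department | manager
------+------------+--------
Fiona | Research   | NULL   
Mia   | Sales      | Fiona  
Sam   | Research   | Mia    
Tina  | Research   | NULL   
Eve   | Marketing  | Sam    
Helen | Sales      | Tina   
Pete  | NULL       | Helen  
Iris  | Legal      | Eve    
Hank  | Marketing  | NULL   


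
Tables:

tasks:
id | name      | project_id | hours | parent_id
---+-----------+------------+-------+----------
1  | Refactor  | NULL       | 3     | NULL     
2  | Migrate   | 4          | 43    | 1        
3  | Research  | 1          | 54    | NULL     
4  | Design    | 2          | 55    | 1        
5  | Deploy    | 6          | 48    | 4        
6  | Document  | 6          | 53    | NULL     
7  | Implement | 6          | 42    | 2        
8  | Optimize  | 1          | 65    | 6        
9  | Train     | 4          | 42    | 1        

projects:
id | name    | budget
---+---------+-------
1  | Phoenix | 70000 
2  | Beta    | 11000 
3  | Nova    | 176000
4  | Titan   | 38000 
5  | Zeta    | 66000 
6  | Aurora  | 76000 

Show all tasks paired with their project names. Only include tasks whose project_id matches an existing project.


INNER JOIN keeps only tasks rows whose project_id matches an id in projects. Walk through each task:
  - task 1 (Refactor): project_id=NULL, no match -> dropped
  - task 2 (Migrate): project_id=4 -> matches Titan
  - task 3 (Research): project_id=1 -> matches Phoenix
  - task 4 (Design): project_id=2 -> matches Beta
  - task 5 (Deploy): project_id=6 -> matches Aurora
  - task 6 (Document): project_id=6 -> matches Aurora
  - task 7 (Implement): project_id=6 -> matches Aurora
  - task 8 (Optimize): project_id=1 -> matches Phoenix
  - task 9 (Train): project_id=4 -> matches Titan
So 1 of 9 rows is dropped.

SQL:
SELECT a.name, b.name AS project
FROM tasks a
INNER JOIN projects b ON a.project_id = b.id

Result:
name      | project
----------+--------
Migrate   | Titan  
Research  | Phoenix
Design    | Beta   
Deploy    | Aurora 
Document  | Aurora 
Implement | Aurora 
Optimize  | Phoenix
Train     | Titan  


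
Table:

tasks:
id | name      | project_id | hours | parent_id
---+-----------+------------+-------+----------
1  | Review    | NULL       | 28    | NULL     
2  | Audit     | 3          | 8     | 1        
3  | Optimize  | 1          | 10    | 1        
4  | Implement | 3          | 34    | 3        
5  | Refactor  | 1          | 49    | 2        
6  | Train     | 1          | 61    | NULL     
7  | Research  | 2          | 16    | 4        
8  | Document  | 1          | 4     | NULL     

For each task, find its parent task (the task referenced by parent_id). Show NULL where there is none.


This is a self-join: tasks is joined to a second copy of itself, matching each row's parent_id to another row's id. Use LEFT JOIN so rows with parent_id=NULL are kept.
  - task 1 (Review): parent_id=NULL -> NULL
  - task 2 (Audit): parent_id=1 -> Review
  - task 3 (Optimize): parent_id=1 -> Review
  - task 4 (Implement): parent_id=3 -> Optimize
  - task 5 (Refactor): parent_id=2 -> Audit
  - task 6 (Train): parent_id=NULL -> NULL
  - task 7 (Research): parent_id=4 -> Implement
  - task 8 (Document): parent_id=NULL -> NULL

SQL:
SELECT a.name AS item, b.name AS parent
FROM tasks a
LEFT JOIN tasks b ON a.parent_id = b.id

Result:
item      | parent   
----------+----------
Review    | NULL     
Audit     | Review   
Optimize  | Review   
Implement | Optimize 
Refactor  | Audit    
Train     | NULL     
Research  | Implement
Document  | NULL     


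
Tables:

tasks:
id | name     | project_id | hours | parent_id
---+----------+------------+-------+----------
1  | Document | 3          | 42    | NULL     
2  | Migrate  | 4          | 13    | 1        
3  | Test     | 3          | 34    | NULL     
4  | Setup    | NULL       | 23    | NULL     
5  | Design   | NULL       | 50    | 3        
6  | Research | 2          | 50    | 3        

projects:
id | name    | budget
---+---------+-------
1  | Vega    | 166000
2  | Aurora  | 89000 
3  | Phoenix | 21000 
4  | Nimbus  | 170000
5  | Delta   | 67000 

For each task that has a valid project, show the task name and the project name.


INNER JOIN keeps only tasks rows whose project_id matches an id in projects. Walk through each task:
  - task 1 (Document): project_id=3 -> matches Phoenix
  - task 2 (Migrate): project_id=4 -> matches Nimbus
  - task 3 (Test): project_id=3 -> matches Phoenix
  - task 4 (Setup): project_id=NULL, no match -> dropped
  - task 5 (Design): project_id=NULL, no match -> dropped
  - task 6 (Research): project_id=2 -> matches Aurora
So 2 of 6 rows are dropped.

SQL:
SELECT a.name, b.name AS project
FROM tasks a
INNER JOIN projects b ON a.project_id = b.id

Result:
name     | project
---------+--------
Document | Phoenix
Migrate  | Nimbus 
Test     | Phoenix
Research | Aurora 


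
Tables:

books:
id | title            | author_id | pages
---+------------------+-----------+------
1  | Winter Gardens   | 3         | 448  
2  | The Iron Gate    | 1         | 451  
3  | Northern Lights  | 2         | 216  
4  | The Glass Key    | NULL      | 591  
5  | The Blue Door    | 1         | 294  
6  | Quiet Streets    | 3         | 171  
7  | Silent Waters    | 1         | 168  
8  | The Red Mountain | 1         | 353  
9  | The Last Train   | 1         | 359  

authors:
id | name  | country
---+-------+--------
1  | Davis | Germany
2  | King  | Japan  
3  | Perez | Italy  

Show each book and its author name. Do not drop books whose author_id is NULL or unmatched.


LEFT JOIN keeps every row from books (the left table); where author_id has no match in authors, the author columns become NULL. Walk through each book:
  - book 1 (Winter Gardens): author_id=3 -> matches Perez
  - book 2 (The Iron Gate): author_id=1 -> matches Davis
  - book 3 (Northern Lights): author_id=2 -> matches King
  - book 4 (The Glass Key): author_id=NULL, no match -> kept with NULL
  - book 5 (The Blue Door): author_id=1 -> matches Davis
  - book 6 (Quiet Streets): author_id=3 -> matches Perez
  - book 7 (Silent Waters): author_id=1 -> matches Davis
  - book 8 (The Red Mountain): author_id=1 -> matches Davis
  - book 9 (The Last Train): author_id=1 -> matches Davis
All 9 rows appear; 1 has NULL author.

SQL:
SELECT a.title, b.name AS author
FROM books a
LEFT JOIN authors b ON a.author_id = b.id

Result:
title            | author
-----------------+-------
Winter Gardens   | Perez 
The Iron Gate    | Davis 
Northern Lights  | King  
The Glass Key    | NULL  
The Blue Door    | Davis 
Quiet Streets    | Perez 
Silent Waters    | Davis 
The Red Mountain | Davis 
The Last Train   | Davis 


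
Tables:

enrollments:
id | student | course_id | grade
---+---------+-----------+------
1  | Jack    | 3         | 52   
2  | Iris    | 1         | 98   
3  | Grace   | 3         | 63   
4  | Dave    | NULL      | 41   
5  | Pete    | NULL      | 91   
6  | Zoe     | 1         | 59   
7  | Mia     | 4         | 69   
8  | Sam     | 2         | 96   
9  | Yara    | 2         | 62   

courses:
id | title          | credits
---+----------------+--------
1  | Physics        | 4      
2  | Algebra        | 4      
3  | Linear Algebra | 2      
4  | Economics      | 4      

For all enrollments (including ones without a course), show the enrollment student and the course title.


LEFT JOIN keeps every row from enrollments (the left table); where course_id has no match in courses, the course columns become NULL. Walk through each enrollment:
  - enrollment 1 (Jack): course_id=3 -> matches Linear Algebra
  - enrollment 2 (Iris): course_id=1 -> matches Physics
  - enrollment 3 (Grace): course_id=3 -> matches Linear Algebra
  - enrollment 4 (Dave): course_id=NULL, no match -> kept with NULL
  - enrollment 5 (Pete): course_id=NULL, no match -> kept with NULL
  - enrollment 6 (Zoe): course_id=1 -> matches Physics
  - enrollment 7 (Mia): course_id=4 -> matches Economics
  - enrollment 8 (Sam): course_id=2 -> matches Algebra
  - enrollment 9 (Yara): course_id=2 -> matches Algebra
All 9 rows appear; 2 have NULL course.

SQL:
SELECT a.student, b.title AS course
FROM enrollments a
LEFT JOIN courses b ON a.course_id = b.id

Result:
student | course        
--------+---------------
Jack    | Linear Algebra
Iris    | Physics       
Grace   | Linear Algebra
Dave    | NULL          
Pete    | NULL          
Zoe     | Physics       
Mia     | Economics     
Sam     | Algebra       
Yara    | Algebra       


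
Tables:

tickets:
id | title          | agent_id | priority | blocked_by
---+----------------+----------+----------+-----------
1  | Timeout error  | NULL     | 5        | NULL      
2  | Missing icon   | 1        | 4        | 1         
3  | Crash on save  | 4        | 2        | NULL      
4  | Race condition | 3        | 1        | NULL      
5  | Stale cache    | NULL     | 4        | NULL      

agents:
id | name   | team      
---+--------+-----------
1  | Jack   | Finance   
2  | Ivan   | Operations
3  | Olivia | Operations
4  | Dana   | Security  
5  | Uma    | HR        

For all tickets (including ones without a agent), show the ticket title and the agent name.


LEFT JOIN keeps every row from tickets (the left table); where agent_id has no match in agents, the agent columns become NULL. Walk through each ticket:
  - ticket 1 (Timeout error): agent_id=NULL, no match -> kept with NULL
  - ticket 2 (Missing icon): agent_id=1 -> matches Jack
  - ticket 3 (Crash on save): agent_id=4 -> matches Dana
  - ticket 4 (Race condition): agent_id=3 -> matches Olivia
  - ticket 5 (Stale cache): agent_id=NULL, no match -> kept with NULL
All 5 rows appear; 2 have NULL agent.

SQL:
SELECT a.title, b.name AS agent
FROM tickets a
LEFT JOIN agents b ON a.agent_id = b.id

Result:
title          | agent 
---------------+-------
Timeout error  | NULL  
Missing icon   | Jack  
Crash on save  | Dana  
Race condition | Olivia
Stale cache    | NULL  


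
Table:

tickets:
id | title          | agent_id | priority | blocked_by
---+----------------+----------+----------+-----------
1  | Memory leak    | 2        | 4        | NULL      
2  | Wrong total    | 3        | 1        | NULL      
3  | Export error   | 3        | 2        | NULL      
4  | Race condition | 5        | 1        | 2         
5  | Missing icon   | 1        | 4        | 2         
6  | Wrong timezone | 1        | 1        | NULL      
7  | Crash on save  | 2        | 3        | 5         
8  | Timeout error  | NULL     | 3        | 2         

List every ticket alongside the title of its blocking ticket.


This is a self-join: tickets is joined to a second copy of itself, matching each row's blocked_by to another row's id. Use LEFT JOIN so rows with blocked_by=NULL are kept.
  - ticket 1 (Memory leak): blocked_by=NULL -> NULL
  - ticket 2 (Wrong total): blocked_by=NULL -> NULL
  - ticket 3 (Export error): blocked_by=NULL -> NULL
  - ticket 4 (Race condition): blocked_by=2 -> Wrong total
  - ticket 5 (Missing icon): blocked_by=2 -> Wrong total
  - ticket 6 (Wrong timezone): blocked_by=NULL -> NULL
  - ticket 7 (Crash on save): blocked_by=5 -> Missing icon
  - ticket 8 (Timeout error): blocked_by=2 -> Wrong total

SQL:
SELECT a.title AS item, b.title AS blocked_by
FROM tickets a
LEFT JOIN tickets b ON a.blocked_by = b.id

Result:
item           | blocked_by  
---------------+-------------
Memory leak    | NULL        
Wrong total    | NULL        
Export error   | NULL        
Race condition | Wrong total 
Missing icon   | Wrong total 
Wrong timezone | NULL        
Crash on save  | Missing icon
Timeout error  | Wrong total 


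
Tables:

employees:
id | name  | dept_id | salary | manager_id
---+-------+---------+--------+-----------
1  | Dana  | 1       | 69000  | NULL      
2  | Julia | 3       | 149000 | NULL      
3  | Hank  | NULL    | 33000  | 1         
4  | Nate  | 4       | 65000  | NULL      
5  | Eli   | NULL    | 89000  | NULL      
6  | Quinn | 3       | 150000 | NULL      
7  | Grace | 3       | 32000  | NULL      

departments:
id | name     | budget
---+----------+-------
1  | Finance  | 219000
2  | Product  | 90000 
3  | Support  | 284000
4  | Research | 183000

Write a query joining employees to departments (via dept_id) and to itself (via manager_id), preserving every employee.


Two LEFT JOINs from the same base table employees: one to departments via dept_id, one to employees itself via manager_id. Both are LEFT so every employee is preserved.
Match against departments:
  - employee 1 (Dana): dept_id=1 -> matches Finance
  - employee 2 (Julia): dept_id=3 -> matches Support
  - employee 3 (Hank): dept_id=NULL, no match -> kept with NULL
  - employee 4 (Nate): dept_id=4 -> matches Research
  - employee 5 (Eli): dept_id=NULL, no match -> kept with NULL
  - employee 6 (Quinn): dept_id=3 -> matches Support
  - employee 7 (Grace): dept_id=3 -> matches Support
Match against employees (self):
  - employee 1 (Dana): manager_id=NULL -> NULL
  - employee 2 (Julia): manager_id=NULL -> NULL
  - employee 3 (Hank): manager_id=1 -> Dana
  - employee 4 (Nate): manager_id=NULL -> NULL
  - employee 5 (Eli): manager_id=NULL -> NULL
  - employee 6 (Quinn): manager_id=NULL -> NULL
  - employee 7 (Grace): manager_id=NULL -> NULL

SQL:
SELECT a.name, b.name AS department, c.name AS manager
FROM employees a
LEFT JOIN departments b ON a.dept_id = b.id
LEFT JOIN employees c ON a.manager_id = c.id

Result:
name  | department | manager
------+------------+--------
Dana  | Finance    | NULL   
Julia | Support    | NULL   
Hank  | NULL       | Dana   
Nate  | Research   | NULL   
Eli   | NULL       | NULL   
Quinn | Support    | NULL   
Grace | Support    | NULL   


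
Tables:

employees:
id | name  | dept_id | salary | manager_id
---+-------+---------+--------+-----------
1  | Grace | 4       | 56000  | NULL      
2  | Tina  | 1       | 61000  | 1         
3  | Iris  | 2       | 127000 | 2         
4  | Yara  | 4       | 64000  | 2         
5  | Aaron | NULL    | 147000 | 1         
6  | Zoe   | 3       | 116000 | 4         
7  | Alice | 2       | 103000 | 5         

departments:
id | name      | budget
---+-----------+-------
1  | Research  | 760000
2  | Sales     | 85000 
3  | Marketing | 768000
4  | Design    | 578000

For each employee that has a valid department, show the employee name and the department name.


INNER JOIN keeps only employees rows whose dept_id matches an id in departments. Walk through each employee:
  - employee 1 (Grace): dept_id=4 -> matches Design
  - employee 2 (Tina): dept_id=1 -> matches Research
  - employee 3 (Iris): dept_id=2 -> matches Sales
  - employee 4 (Yara): dept_id=4 -> matches Design
  - employee 5 (Aaron): dept_id=NULL, no match -> dropped
  - employee 6 (Zoe): dept_id=3 -> matches Marketing
  - employee 7 (Alice): dept_id=2 -> matches Sales
So 1 of 7 rows is dropped.

SQL:
SELECT a.name, b.name AS department
FROM employees a
INNER JOIN departments b ON a.dept_id = b.id

Result:
name  | department
------+-----------
Grace | Design    
Tina  | Research  
Iris  | Sales     
Yara  | Design    
Zoe   | Marketing 
Alice | Sales     
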